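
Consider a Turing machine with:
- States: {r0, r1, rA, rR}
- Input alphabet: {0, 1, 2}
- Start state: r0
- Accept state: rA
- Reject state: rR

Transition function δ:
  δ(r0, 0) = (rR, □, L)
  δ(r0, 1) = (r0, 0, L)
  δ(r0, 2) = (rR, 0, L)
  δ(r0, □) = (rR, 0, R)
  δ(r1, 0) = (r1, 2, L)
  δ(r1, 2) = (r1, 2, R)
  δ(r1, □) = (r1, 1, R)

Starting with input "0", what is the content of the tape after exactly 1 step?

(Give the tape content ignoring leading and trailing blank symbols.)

Execution trace:
Initial: [r0]0
Step 1: δ(r0, 0) = (rR, □, L) → [rR]□□

The machine reaches the reject state rR and halts.

After 1 step, the tape (ignoring leading/trailing blanks) is: □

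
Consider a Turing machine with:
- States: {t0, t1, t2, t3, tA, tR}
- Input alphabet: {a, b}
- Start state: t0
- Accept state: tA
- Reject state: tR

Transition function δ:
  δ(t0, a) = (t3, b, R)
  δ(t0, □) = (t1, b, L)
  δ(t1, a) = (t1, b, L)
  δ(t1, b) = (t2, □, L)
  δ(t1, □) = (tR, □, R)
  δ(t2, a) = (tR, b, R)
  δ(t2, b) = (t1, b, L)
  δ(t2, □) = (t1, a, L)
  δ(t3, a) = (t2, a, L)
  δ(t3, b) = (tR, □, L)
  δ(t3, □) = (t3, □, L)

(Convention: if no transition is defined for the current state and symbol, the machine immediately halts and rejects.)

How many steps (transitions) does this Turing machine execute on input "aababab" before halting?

Execution trace:
Initial: [t0]aababab
Step 1: δ(t0, a) = (t3, b, R) → b[t3]ababab
Step 2: δ(t3, a) = (t2, a, L) → [t2]bababab
Step 3: δ(t2, b) = (t1, b, L) → [t1]□bababab
Step 4: δ(t1, □) = (tR, □, R) → □[tR]bababab

The machine reaches the reject state tR and halts.

The machine executed 4 steps before halting.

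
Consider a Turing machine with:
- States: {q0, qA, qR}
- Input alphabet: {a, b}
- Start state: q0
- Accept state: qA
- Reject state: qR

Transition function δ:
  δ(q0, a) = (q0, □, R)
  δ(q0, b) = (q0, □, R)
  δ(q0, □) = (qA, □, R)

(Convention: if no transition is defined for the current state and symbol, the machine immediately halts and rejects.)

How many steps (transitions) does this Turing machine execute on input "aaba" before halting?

Execution trace:
Initial: [q0]aaba
Step 1: δ(q0, a) = (q0, □, R) → □[q0]aba
Step 2: δ(q0, a) = (q0, □, R) → □□[q0]ba
Step 3: δ(q0, b) = (q0, □, R) → □□□[q0]a
Step 4: δ(q0, a) = (q0, □, R) → □□□□[q0]□
Step 5: δ(q0, □) = (qA, □, R) → □□□□□[qA]□

The machine reaches the accept state qA and halts.

The machine executed 5 steps before halting.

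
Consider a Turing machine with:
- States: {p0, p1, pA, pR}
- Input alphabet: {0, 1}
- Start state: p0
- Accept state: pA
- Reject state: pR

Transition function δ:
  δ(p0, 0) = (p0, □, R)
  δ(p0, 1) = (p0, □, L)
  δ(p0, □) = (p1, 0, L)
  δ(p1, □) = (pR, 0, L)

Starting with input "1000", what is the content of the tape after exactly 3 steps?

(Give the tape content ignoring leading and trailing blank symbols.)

Execution trace:
Initial: [p0]1000
Step 1: δ(p0, 1) = (p0, □, L) → [p0]□□000
Step 2: δ(p0, □) = (p1, 0, L) → [p1]□0□000
Step 3: δ(p1, □) = (pR, 0, L) → [pR]□00□000

The machine reaches the reject state pR and halts.

After 3 steps, the tape (ignoring leading/trailing blanks) is: 00□000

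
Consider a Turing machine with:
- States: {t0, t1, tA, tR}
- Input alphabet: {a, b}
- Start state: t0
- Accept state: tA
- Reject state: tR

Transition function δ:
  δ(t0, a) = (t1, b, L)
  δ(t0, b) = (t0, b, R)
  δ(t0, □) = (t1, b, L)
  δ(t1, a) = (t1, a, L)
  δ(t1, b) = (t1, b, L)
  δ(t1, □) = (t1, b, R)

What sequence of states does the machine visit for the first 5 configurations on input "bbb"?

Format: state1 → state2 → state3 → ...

Execution trace:
Initial: [t0]bbb
Step 1: δ(t0, b) = (t0, b, R) → b[t0]bb
Step 2: δ(t0, b) = (t0, b, R) → bb[t0]b
Step 3: δ(t0, b) = (t0, b, R) → bbb[t0]□
Step 4: δ(t0, □) = (t1, b, L) → bb[t1]bb

State sequence: t0 → t0 → t0 → t0 → t1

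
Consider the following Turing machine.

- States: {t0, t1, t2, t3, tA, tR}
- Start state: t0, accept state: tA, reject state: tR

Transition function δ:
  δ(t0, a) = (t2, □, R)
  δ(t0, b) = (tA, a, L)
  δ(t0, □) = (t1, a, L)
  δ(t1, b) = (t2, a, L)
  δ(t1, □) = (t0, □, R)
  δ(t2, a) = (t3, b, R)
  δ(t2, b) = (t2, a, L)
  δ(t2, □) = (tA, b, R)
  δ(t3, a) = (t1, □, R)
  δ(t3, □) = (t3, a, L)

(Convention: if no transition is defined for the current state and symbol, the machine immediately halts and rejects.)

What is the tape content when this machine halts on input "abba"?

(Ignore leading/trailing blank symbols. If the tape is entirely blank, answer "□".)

Execution trace:
Initial: [t0]abba
Step 1: δ(t0, a) = (t2, □, R) → □[t2]bba
Step 2: δ(t2, b) = (t2, a, L) → [t2]□aba
Step 3: δ(t2, □) = (tA, b, R) → b[tA]aba

The machine reaches the accept state tA and halts.

Final tape (ignoring leading/trailing blanks): baba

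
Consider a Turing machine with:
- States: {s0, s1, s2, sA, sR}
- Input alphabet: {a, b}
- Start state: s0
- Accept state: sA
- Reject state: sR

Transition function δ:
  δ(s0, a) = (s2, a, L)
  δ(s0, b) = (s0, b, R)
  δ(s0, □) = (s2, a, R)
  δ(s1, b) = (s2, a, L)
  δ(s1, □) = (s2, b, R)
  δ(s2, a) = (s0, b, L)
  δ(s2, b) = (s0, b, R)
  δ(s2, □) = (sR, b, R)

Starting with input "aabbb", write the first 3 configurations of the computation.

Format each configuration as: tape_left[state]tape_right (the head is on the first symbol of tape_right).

Transitions applied:
Step 1: δ(s0, a) = (s2, a, L)
Step 2: δ(s2, □) = (sR, b, R)

The first 3 configurations are:
[s0]aabbb ⊢ [s2]□aabbb ⊢ b[sR]aabbb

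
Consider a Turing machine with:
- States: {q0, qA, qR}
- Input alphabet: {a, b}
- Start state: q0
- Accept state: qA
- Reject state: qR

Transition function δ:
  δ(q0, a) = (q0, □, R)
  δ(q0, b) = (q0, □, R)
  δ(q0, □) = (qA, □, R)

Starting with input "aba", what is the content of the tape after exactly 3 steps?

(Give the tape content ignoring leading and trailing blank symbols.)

Execution trace:
Initial: [q0]aba
Step 1: δ(q0, a) = (q0, □, R) → □[q0]ba
Step 2: δ(q0, b) = (q0, □, R) → □□[q0]a
Step 3: δ(q0, a) = (q0, □, R) → □□□[q0]□

After 3 steps, the tape (ignoring leading/trailing blanks) is: □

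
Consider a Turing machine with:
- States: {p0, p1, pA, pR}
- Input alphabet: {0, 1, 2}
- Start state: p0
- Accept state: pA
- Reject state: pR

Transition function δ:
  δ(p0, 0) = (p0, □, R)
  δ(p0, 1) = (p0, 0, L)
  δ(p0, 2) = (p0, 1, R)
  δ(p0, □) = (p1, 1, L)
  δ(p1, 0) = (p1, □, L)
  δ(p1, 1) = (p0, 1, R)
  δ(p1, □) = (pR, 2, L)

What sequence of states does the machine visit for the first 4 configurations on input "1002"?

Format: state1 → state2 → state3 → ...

Execution trace:
Initial: [p0]1002
Step 1: δ(p0, 1) = (p0, 0, L) → [p0]□0002
Step 2: δ(p0, □) = (p1, 1, L) → [p1]□10002
Step 3: δ(p1, □) = (pR, 2, L) → [pR]□210002

The machine reaches the reject state pR and halts.

State sequence: p0 → p0 → p1 → pR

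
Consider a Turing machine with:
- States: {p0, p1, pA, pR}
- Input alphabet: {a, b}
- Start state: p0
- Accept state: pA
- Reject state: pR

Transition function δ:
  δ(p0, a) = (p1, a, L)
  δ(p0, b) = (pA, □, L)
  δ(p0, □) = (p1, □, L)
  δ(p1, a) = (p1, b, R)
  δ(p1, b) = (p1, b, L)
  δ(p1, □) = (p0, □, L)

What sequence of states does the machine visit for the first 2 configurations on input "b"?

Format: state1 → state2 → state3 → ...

Execution trace:
Initial: [p0]b
Step 1: δ(p0, b) = (pA, □, L) → [pA]□□

The machine reaches the accept state pA and halts.

State sequence: p0 → pA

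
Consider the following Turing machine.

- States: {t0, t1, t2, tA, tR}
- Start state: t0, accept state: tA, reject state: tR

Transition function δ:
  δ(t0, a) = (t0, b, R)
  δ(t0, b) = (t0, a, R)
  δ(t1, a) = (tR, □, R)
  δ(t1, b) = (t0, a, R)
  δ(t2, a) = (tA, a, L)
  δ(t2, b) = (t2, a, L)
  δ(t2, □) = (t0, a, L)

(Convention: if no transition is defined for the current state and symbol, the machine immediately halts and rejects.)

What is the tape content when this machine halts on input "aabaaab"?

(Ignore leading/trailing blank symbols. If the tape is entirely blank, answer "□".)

Execution trace:
Initial: [t0]aabaaab
Step 1: δ(t0, a) = (t0, b, R) → b[t0]abaaab
Step 2: δ(t0, a) = (t0, b, R) → bb[t0]baaab
Step 3: δ(t0, b) = (t0, a, R) → bba[t0]aaab
Step 4: δ(t0, a) = (t0, b, R) → bbab[t0]aab
Step 5: δ(t0, a) = (t0, b, R) → bbabb[t0]ab
Step 6: δ(t0, a) = (t0, b, R) → bbabbb[t0]b
Step 7: δ(t0, b) = (t0, a, R) → bbabbba[t0]□

No transition is defined for δ(t0, □). By convention the machine halts and rejects.

Final tape (ignoring leading/trailing blanks): bbabbba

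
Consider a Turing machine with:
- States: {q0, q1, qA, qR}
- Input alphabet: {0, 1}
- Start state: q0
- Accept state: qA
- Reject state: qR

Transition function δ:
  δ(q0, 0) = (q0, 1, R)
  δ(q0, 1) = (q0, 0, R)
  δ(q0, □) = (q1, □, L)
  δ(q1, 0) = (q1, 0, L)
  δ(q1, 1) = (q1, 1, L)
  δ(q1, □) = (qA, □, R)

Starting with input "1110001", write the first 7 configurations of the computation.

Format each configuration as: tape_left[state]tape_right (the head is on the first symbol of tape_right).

Transitions applied:
Step 1: δ(q0, 1) = (q0, 0, R)
Step 2: δ(q0, 1) = (q0, 0, R)
Step 3: δ(q0, 1) = (q0, 0, R)
Step 4: δ(q0, 0) = (q0, 1, R)
Step 5: δ(q0, 0) = (q0, 1, R)
Step 6: δ(q0, 0) = (q0, 1, R)

The first 7 configurations are:
[q0]1110001 ⊢ 0[q0]110001 ⊢ 00[q0]10001 ⊢ 000[q0]0001 ⊢ 0001[q0]001 ⊢ 00011[q0]01 ⊢ 000111[q0]1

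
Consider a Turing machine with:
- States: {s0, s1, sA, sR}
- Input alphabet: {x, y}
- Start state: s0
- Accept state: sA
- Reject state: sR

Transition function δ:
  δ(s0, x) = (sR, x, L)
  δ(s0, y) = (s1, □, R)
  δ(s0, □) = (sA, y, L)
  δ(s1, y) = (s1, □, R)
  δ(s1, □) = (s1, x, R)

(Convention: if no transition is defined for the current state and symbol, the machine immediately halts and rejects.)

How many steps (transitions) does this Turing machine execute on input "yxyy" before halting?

Execution trace:
Initial: [s0]yxyy
Step 1: δ(s0, y) = (s1, □, R) → □[s1]xyy

No transition is defined for δ(s1, x). By convention the machine halts and rejects.

The machine executed 1 step before halting.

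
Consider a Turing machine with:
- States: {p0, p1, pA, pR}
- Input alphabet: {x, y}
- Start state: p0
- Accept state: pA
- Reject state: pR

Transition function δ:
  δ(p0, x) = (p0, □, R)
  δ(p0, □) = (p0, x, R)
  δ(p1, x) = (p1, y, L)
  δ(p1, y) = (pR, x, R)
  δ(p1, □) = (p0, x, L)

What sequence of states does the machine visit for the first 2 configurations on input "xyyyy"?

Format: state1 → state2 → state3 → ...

Execution trace:
Initial: [p0]xyyyy
Step 1: δ(p0, x) = (p0, □, R) → □[p0]yyyy

No transition is defined for δ(p0, y). By convention the machine halts and rejects.

State sequence: p0 → p0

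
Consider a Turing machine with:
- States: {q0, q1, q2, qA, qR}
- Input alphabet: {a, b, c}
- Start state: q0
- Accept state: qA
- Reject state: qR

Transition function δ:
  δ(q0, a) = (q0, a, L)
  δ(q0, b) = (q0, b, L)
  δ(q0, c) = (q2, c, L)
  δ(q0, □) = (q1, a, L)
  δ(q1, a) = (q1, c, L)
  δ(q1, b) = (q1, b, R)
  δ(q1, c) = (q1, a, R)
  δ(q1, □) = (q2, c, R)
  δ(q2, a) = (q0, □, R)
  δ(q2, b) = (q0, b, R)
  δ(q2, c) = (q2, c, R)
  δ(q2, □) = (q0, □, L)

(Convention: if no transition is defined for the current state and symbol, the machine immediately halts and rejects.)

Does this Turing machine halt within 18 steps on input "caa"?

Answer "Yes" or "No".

Execution trace:
Initial: [q0]caa
Step 1: δ(q0, c) = (q2, c, L) → [q2]□caa
Step 2: δ(q2, □) = (q0, □, L) → [q0]□□caa
Step 3: δ(q0, □) = (q1, a, L) → [q1]□a□caa
Step 4: δ(q1, □) = (q2, c, R) → c[q2]a□caa
Step 5: δ(q2, a) = (q0, □, R) → c□[q0]□caa
Step 6: δ(q0, □) = (q1, a, L) → c[q1]□acaa
Step 7: δ(q1, □) = (q2, c, R) → cc[q2]acaa
Step 8: δ(q2, a) = (q0, □, R) → cc□[q0]caa
Step 9: δ(q0, c) = (q2, c, L) → cc[q2]□caa
Step 10: δ(q2, □) = (q0, □, L) → c[q0]c□caa
Step 11: δ(q0, c) = (q2, c, L) → [q2]cc□caa
Step 12: δ(q2, c) = (q2, c, R) → c[q2]c□caa
Step 13: δ(q2, c) = (q2, c, R) → cc[q2]□caa
Step 14: δ(q2, □) = (q0, □, L) → c[q0]c□caa
Step 15: δ(q0, c) = (q2, c, L) → [q2]cc□caa
Step 16: δ(q2, c) = (q2, c, R) → c[q2]c□caa
Step 17: δ(q2, c) = (q2, c, R) → cc[q2]□caa
Step 18: δ(q2, □) = (q0, □, L) → c[q0]c□caa

The machine has not reached a halting state after 18 steps.
The machine did not halt within the 18-step bound.

Answer: No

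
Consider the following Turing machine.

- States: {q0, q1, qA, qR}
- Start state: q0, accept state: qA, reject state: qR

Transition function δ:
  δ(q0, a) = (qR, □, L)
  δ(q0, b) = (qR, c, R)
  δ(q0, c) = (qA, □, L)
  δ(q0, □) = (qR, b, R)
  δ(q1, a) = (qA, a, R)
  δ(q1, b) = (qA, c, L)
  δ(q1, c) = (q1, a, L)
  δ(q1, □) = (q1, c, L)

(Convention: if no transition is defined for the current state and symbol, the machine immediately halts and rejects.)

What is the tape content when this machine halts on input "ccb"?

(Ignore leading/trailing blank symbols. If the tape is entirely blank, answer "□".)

Execution trace:
Initial: [q0]ccb
Step 1: δ(q0, c) = (qA, □, L) → [qA]□□cb

The machine reaches the accept state qA and halts.

Final tape (ignoring leading/trailing blanks): cb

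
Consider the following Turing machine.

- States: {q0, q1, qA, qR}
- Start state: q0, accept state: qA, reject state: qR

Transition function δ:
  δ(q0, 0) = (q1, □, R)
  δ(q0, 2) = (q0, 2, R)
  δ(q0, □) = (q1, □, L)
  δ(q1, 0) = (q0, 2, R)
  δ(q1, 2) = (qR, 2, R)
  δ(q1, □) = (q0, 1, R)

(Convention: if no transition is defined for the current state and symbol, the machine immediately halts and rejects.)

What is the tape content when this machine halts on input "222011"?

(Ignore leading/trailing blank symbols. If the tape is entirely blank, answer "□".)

Execution trace:
Initial: [q0]222011
Step 1: δ(q0, 2) = (q0, 2, R) → 2[q0]22011
Step 2: δ(q0, 2) = (q0, 2, R) → 22[q0]2011
Step 3: δ(q0, 2) = (q0, 2, R) → 222[q0]011
Step 4: δ(q0, 0) = (q1, □, R) → 222□[q1]11

No transition is defined for δ(q1, 1). By convention the machine halts and rejects.

Final tape (ignoring leading/trailing blanks): 222□11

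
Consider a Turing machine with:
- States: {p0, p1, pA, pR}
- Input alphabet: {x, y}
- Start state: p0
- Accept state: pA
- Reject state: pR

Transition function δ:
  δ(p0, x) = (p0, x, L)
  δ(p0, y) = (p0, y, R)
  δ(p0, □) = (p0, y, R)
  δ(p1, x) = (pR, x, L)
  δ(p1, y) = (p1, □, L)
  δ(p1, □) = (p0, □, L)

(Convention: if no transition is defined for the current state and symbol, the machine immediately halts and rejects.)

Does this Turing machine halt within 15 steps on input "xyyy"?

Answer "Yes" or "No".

Execution trace:
Initial: [p0]xyyy
Step 1: δ(p0, x) = (p0, x, L) → [p0]□xyyy
Step 2: δ(p0, □) = (p0, y, R) → y[p0]xyyy
Step 3: δ(p0, x) = (p0, x, L) → [p0]yxyyy
Step 4: δ(p0, y) = (p0, y, R) → y[p0]xyyy
Step 5: δ(p0, x) = (p0, x, L) → [p0]yxyyy
Step 6: δ(p0, y) = (p0, y, R) → y[p0]xyyy
Step 7: δ(p0, x) = (p0, x, L) → [p0]yxyyy
Step 8: δ(p0, y) = (p0, y, R) → y[p0]xyyy
Step 9: δ(p0, x) = (p0, x, L) → [p0]yxyyy
Step 10: δ(p0, y) = (p0, y, R) → y[p0]xyyy
Step 11: δ(p0, x) = (p0, x, L) → [p0]yxyyy
Step 12: δ(p0, y) = (p0, y, R) → y[p0]xyyy
Step 13: δ(p0, x) = (p0, x, L) → [p0]yxyyy
Step 14: δ(p0, y) = (p0, y, R) → y[p0]xyyy
Step 15: δ(p0, x) = (p0, x, L) → [p0]yxyyy

The machine has not reached a halting state after 15 steps.
The machine did not halt within the 15-step bound.

Answer: No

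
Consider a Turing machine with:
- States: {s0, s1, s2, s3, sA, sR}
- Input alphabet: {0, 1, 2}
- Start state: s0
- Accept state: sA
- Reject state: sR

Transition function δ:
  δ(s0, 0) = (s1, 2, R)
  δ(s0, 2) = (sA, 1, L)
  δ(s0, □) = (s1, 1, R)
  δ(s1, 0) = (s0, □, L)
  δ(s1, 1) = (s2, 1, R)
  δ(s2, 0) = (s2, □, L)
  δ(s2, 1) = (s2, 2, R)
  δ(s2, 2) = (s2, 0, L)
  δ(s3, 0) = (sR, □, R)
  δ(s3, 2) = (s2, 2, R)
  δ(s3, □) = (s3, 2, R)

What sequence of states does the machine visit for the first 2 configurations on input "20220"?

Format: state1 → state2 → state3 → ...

Execution trace:
Initial: [s0]20220
Step 1: δ(s0, 2) = (sA, 1, L) → [sA]□10220

The machine reaches the accept state sA and halts.

State sequence: s0 → sA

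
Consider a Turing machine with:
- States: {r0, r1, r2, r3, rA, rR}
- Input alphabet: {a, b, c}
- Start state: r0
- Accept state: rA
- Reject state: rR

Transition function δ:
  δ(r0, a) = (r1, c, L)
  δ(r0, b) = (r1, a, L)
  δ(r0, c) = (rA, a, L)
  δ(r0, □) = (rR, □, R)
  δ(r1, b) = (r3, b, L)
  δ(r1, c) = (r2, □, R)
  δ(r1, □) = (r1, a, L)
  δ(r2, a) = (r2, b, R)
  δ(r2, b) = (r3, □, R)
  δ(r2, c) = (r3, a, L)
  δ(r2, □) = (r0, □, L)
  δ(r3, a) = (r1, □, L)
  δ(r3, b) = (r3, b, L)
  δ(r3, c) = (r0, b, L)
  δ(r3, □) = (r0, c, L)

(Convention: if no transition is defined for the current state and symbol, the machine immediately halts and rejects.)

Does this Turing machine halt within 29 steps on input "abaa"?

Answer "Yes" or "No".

Execution trace:
Initial: [r0]abaa
Step 1: δ(r0, a) = (r1, c, L) → [r1]□cbaa
Step 2: δ(r1, □) = (r1, a, L) → [r1]□acbaa
Step 3: δ(r1, □) = (r1, a, L) → [r1]□aacbaa
Step 4: δ(r1, □) = (r1, a, L) → [r1]□aaacbaa
Step 5: δ(r1, □) = (r1, a, L) → [r1]□aaaacbaa
Step 6: δ(r1, □) = (r1, a, L) → [r1]□aaaaacbaa
Step 7: δ(r1, □) = (r1, a, L) → [r1]□aaaaaacbaa
Step 8: δ(r1, □) = (r1, a, L) → [r1]□aaaaaaacbaa
Step 9: δ(r1, □) = (r1, a, L) → [r1]□aaaaaaaacbaa
Step 10: δ(r1, □) = (r1, a, L) → [r1]□aaaaaaaaacbaa
Step 11: δ(r1, □) = (r1, a, L) → [r1]□aaaaaaaaaacbaa
Step 12: δ(r1, □) = (r1, a, L) → [r1]□aaaaaaaaaaacbaa
Step 13: δ(r1, □) = (r1, a, L) → [r1]□aaaaaaaaaaaacbaa
Step 14: δ(r1, □) = (r1, a, L) → [r1]□aaaaaaaaaaaaacbaa
Step 15: δ(r1, □) = (r1, a, L) → [r1]□aaaaaaaaaaaaaacbaa
Step 16: δ(r1, □) = (r1, a, L) → [r1]□aaaaaaaaaaaaaaacbaa
Step 17: δ(r1, □) = (r1, a, L) → [r1]□aaaaaaaaaaaaaaaacbaa
Step 18: δ(r1, □) = (r1, a, L) → [r1]□aaaaaaaaaaaaaaaaacbaa
Step 19: δ(r1, □) = (r1, a, L) → [r1]□aaaaaaaaaaaaaaaaaacbaa
Step 20: δ(r1, □) = (r1, a, L) → [r1]□aaaaaaaaaaaaaaaaaaacbaa
Step 21: δ(r1, □) = (r1, a, L) → [r1]□aaaaaaaaaaaaaaaaaaaacbaa
Step 22: δ(r1, □) = (r1, a, L) → [r1]□aaaaaaaaaaaaaaaaaaaaacbaa
Step 23: δ(r1, □) = (r1, a, L) → [r1]□aaaaaaaaaaaaaaaaaaaaaacbaa
Step 24: δ(r1, □) = (r1, a, L) → [r1]□aaaaaaaaaaaaaaaaaaaaaaacbaa
Step 25: δ(r1, □) = (r1, a, L) → [r1]□aaaaaaaaaaaaaaaaaaaaaaaacbaa
Step 26: δ(r1, □) = (r1, a, L) → [r1]□aaaaaaaaaaaaaaaaaaaaaaaaacbaa
Step 27: δ(r1, □) = (r1, a, L) → [r1]□aaaaaaaaaaaaaaaaaaaaaaaaaacbaa
Step 28: δ(r1, □) = (r1, a, L) → [r1]□aaaaaaaaaaaaaaaaaaaaaaaaaaacbaa
Step 29: δ(r1, □) = (r1, a, L) → [r1]□aaaaaaaaaaaaaaaaaaaaaaaaaaaacbaa

The machine has not reached a halting state after 29 steps.
The machine did not halt within the 29-step bound.

Answer: No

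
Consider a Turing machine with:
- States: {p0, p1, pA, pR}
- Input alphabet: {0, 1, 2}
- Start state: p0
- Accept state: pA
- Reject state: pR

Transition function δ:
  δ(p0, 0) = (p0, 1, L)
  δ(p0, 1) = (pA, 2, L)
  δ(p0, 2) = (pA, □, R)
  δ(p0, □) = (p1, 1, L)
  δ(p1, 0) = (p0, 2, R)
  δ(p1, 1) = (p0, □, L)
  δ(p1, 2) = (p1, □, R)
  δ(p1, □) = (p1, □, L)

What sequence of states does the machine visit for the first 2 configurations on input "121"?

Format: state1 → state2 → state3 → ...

Execution trace:
Initial: [p0]121
Step 1: δ(p0, 1) = (pA, 2, L) → [pA]□221

The machine reaches the accept state pA and halts.

State sequence: p0 → pA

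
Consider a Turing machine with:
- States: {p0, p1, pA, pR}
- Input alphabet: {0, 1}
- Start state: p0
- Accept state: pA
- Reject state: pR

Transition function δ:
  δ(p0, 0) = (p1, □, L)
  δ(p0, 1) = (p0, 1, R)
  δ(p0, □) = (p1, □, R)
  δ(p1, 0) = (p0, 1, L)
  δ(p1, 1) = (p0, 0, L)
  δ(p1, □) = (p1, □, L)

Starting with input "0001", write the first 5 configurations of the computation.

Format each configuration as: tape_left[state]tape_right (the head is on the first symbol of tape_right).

Transitions applied:
Step 1: δ(p0, 0) = (p1, □, L)
Step 2: δ(p1, □) = (p1, □, L)
Step 3: δ(p1, □) = (p1, □, L)
Step 4: δ(p1, □) = (p1, □, L)

The first 5 configurations are:
[p0]0001 ⊢ [p1]□□001 ⊢ [p1]□□□001 ⊢ [p1]□□□□001 ⊢ [p1]□□□□□001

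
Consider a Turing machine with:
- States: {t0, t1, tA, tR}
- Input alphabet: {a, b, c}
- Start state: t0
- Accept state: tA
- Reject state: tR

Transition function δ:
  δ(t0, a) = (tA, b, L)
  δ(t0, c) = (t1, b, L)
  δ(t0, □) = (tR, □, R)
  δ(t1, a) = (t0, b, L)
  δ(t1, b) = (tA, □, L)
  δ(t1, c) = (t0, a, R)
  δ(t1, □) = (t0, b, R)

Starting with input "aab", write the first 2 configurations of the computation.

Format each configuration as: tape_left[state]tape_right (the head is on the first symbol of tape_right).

Transitions applied:
Step 1: δ(t0, a) = (tA, b, L)

The first 2 configurations are:
[t0]aab ⊢ [tA]□bab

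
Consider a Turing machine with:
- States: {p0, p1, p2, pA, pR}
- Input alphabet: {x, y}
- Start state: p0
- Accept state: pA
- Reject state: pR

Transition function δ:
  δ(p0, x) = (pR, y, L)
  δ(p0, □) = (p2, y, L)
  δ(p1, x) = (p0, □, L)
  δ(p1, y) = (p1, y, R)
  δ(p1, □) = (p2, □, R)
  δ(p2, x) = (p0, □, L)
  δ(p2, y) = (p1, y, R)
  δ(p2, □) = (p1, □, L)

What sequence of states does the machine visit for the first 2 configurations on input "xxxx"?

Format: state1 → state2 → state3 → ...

Execution trace:
Initial: [p0]xxxx
Step 1: δ(p0, x) = (pR, y, L) → [pR]□yxxx

The machine reaches the reject state pR and halts.

State sequence: p0 → pR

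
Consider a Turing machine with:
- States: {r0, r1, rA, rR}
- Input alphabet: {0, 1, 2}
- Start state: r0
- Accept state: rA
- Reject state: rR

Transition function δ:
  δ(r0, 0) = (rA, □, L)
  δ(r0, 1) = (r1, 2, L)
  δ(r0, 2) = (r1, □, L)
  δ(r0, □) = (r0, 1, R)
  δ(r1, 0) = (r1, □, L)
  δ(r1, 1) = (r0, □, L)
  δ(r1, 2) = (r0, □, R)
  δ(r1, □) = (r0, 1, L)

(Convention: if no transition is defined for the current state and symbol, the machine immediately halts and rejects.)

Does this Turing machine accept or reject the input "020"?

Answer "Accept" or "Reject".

Execution trace:
Initial: [r0]020
Step 1: δ(r0, 0) = (rA, □, L) → [rA]□□20

The machine reaches the accept state rA and halts.

Answer: Accept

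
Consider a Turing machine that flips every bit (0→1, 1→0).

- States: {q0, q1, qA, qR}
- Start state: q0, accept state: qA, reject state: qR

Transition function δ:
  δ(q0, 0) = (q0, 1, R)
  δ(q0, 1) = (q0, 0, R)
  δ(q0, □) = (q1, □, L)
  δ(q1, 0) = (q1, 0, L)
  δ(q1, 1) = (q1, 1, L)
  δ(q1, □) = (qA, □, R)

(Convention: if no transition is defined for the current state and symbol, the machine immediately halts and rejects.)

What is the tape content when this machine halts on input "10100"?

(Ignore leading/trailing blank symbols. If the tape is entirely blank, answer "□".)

Execution trace:
Initial: [q0]10100
Step 1: δ(q0, 1) = (q0, 0, R) → 0[q0]0100
Step 2: δ(q0, 0) = (q0, 1, R) → 01[q0]100
Step 3: δ(q0, 1) = (q0, 0, R) → 010[q0]00
Step 4: δ(q0, 0) = (q0, 1, R) → 0101[q0]0
Step 5: δ(q0, 0) = (q0, 1, R) → 01011[q0]□
Step 6: δ(q0, □) = (q1, □, L) → 0101[q1]1□
Step 7: δ(q1, 1) = (q1, 1, L) → 010[q1]11□
Step 8: δ(q1, 1) = (q1, 1, L) → 01[q1]011□
Step 9: δ(q1, 0) = (q1, 0, L) → 0[q1]1011□
Step 10: δ(q1, 1) = (q1, 1, L) → [q1]01011□
Step 11: δ(q1, 0) = (q1, 0, L) → [q1]□01011□
Step 12: δ(q1, □) = (qA, □, R) → □[qA]01011□

The machine reaches the accept state qA and halts.

Final tape (ignoring leading/trailing blanks): 01011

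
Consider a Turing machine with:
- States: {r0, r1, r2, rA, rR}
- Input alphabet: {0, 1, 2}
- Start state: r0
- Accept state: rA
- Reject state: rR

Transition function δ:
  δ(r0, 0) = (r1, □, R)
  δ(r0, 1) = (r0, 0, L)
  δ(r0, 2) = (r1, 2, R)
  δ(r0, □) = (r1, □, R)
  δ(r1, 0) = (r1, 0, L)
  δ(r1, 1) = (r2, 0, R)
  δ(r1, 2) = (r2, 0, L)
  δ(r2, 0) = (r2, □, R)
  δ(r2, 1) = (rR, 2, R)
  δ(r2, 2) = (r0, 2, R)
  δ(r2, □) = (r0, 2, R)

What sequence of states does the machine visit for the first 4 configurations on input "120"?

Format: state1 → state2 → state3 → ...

Execution trace:
Initial: [r0]120
Step 1: δ(r0, 1) = (r0, 0, L) → [r0]□020
Step 2: δ(r0, □) = (r1, □, R) → □[r1]020
Step 3: δ(r1, 0) = (r1, 0, L) → [r1]□020

No transition is defined for δ(r1, □). By convention the machine halts and rejects.

State sequence: r0 → r0 → r1 → r1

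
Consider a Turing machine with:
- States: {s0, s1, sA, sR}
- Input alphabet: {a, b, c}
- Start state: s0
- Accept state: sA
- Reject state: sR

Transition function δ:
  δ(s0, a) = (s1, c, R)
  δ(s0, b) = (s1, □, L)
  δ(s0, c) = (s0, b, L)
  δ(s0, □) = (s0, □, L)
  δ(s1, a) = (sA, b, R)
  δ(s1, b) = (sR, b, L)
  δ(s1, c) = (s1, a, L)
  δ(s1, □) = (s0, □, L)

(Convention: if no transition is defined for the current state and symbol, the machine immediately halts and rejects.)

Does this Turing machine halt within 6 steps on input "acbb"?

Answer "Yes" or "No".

Execution trace:
Initial: [s0]acbb
Step 1: δ(s0, a) = (s1, c, R) → c[s1]cbb
Step 2: δ(s1, c) = (s1, a, L) → [s1]cabb
Step 3: δ(s1, c) = (s1, a, L) → [s1]□aabb
Step 4: δ(s1, □) = (s0, □, L) → [s0]□□aabb
Step 5: δ(s0, □) = (s0, □, L) → [s0]□□□aabb
Step 6: δ(s0, □) = (s0, □, L) → [s0]□□□□aabb

The machine has not reached a halting state after 6 steps.
The machine did not halt within the 6-step bound.

Answer: No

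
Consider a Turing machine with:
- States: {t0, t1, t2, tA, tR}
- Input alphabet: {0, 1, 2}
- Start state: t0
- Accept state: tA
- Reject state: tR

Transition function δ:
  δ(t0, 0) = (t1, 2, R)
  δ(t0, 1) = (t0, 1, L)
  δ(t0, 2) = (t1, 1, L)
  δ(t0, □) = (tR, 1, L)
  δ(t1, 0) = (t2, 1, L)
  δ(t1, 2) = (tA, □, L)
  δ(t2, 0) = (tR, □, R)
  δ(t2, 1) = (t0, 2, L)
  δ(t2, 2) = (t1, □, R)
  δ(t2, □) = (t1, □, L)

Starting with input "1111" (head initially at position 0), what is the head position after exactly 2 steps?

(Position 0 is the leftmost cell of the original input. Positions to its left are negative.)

Execution trace (head position shown):
Step 0: [t0]1111  (head at position 0)
Step 1: move left → [t0]□1111  (head at position -1)
Step 2: move left → [tR]□11111  (head at position -2)

After 2 steps, the head is at position -2.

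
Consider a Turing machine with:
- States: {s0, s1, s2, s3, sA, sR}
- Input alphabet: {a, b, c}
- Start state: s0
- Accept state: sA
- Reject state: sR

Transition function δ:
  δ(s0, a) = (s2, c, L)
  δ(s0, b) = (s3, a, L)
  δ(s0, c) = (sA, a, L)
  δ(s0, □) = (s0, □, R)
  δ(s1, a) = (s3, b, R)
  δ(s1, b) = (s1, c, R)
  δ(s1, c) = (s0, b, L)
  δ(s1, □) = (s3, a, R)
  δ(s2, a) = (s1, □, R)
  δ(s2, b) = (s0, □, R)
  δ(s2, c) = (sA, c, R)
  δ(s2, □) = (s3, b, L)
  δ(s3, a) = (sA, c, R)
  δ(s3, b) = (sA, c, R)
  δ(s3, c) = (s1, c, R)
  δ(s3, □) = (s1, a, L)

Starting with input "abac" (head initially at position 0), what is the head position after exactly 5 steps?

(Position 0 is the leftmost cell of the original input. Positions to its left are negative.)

Execution trace (head position shown):
Step 0: [s0]abac  (head at position 0)
Step 1: move left → [s2]□cbac  (head at position -1)
Step 2: move left → [s3]□bcbac  (head at position -2)
Step 3: move left → [s1]□abcbac  (head at position -3)
Step 4: move right → a[s3]abcbac  (head at position -2)
Step 5: move right → ac[sA]bcbac  (head at position -1)

After 5 steps, the head is at position -1.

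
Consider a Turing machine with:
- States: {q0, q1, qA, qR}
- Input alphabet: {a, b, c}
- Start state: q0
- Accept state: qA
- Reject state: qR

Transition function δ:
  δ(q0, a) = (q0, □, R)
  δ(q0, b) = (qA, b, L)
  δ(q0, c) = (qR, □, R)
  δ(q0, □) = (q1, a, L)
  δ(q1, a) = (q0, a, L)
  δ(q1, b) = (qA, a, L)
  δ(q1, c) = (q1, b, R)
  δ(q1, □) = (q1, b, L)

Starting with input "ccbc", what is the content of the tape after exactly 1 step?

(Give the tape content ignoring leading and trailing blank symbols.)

Execution trace:
Initial: [q0]ccbc
Step 1: δ(q0, c) = (qR, □, R) → □[qR]cbc

The machine reaches the reject state qR and halts.

After 1 step, the tape (ignoring leading/trailing blanks) is: cbc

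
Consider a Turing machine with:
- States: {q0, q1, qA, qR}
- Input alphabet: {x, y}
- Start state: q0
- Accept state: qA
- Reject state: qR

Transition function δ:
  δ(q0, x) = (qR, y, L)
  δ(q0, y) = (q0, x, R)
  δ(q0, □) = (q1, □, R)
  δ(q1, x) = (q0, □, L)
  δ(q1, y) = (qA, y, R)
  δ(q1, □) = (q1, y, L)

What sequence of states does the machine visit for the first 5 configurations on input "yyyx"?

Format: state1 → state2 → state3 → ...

Execution trace:
Initial: [q0]yyyx
Step 1: δ(q0, y) = (q0, x, R) → x[q0]yyx
Step 2: δ(q0, y) = (q0, x, R) → xx[q0]yx
Step 3: δ(q0, y) = (q0, x, R) → xxx[q0]x
Step 4: δ(q0, x) = (qR, y, L) → xx[qR]xy

The machine reaches the reject state qR and halts.

State sequence: q0 → q0 → q0 → q0 → qR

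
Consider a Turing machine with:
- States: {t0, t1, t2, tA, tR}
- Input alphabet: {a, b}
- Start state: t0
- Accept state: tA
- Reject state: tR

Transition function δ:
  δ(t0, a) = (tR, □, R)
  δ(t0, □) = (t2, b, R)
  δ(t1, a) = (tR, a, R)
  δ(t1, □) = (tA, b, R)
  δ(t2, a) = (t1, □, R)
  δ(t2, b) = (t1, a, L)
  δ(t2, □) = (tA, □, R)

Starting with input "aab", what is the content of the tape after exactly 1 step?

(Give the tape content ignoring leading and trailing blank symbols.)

Execution trace:
Initial: [t0]aab
Step 1: δ(t0, a) = (tR, □, R) → □[tR]ab

The machine reaches the reject state tR and halts.

After 1 step, the tape (ignoring leading/trailing blanks) is: ab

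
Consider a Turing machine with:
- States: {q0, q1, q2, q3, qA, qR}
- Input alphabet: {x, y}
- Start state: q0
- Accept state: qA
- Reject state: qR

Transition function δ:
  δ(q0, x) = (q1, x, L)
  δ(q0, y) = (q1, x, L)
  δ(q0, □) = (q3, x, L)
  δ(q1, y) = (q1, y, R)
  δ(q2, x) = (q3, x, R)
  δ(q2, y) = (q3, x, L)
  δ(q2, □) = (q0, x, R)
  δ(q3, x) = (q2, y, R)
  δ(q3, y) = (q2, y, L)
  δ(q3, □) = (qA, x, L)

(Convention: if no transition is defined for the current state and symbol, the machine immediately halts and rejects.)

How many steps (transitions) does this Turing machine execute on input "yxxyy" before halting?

Execution trace:
Initial: [q0]yxxyy
Step 1: δ(q0, y) = (q1, x, L) → [q1]□xxxyy

No transition is defined for δ(q1, □). By convention the machine halts and rejects.

The machine executed 1 step before halting.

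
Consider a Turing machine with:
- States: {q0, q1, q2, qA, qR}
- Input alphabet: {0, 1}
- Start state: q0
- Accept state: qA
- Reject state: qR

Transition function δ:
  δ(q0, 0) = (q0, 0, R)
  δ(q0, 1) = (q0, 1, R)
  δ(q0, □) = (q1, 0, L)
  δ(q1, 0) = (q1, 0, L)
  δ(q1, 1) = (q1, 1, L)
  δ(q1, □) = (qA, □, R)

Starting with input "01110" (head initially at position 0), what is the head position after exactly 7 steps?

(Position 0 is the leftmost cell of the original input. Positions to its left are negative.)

Execution trace (head position shown):
Step 0: [q0]01110  (head at position 0)
Step 1: move right → 0[q0]1110  (head at position 1)
Step 2: move right → 01[q0]110  (head at position 2)
Step 3: move right → 011[q0]10  (head at position 3)
Step 4: move right → 0111[q0]0  (head at position 4)
Step 5: move right → 01110[q0]□  (head at position 5)
Step 6: move left → 0111[q1]00  (head at position 4)
Step 7: move left → 011[q1]100  (head at position 3)

After 7 steps, the head is at position 3.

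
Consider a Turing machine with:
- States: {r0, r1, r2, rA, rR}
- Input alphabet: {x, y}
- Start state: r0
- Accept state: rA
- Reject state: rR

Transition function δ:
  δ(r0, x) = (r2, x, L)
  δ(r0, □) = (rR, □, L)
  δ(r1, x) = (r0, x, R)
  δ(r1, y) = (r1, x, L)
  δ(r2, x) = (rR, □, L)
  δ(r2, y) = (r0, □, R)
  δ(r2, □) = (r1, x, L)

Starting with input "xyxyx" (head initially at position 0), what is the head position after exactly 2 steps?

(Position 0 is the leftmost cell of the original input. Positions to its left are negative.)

Execution trace (head position shown):
Step 0: [r0]xyxyx  (head at position 0)
Step 1: move left → [r2]□xyxyx  (head at position -1)
Step 2: move left → [r1]□xxyxyx  (head at position -2)

After 2 steps, the head is at position -2.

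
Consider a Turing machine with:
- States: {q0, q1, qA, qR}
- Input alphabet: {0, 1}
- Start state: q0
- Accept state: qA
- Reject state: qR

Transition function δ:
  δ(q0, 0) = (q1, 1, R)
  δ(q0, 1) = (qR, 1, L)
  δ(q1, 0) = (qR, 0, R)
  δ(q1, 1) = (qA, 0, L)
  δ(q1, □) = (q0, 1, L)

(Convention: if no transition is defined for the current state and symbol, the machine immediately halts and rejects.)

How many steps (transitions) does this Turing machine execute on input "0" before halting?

Execution trace:
Initial: [q0]0
Step 1: δ(q0, 0) = (q1, 1, R) → 1[q1]□
Step 2: δ(q1, □) = (q0, 1, L) → [q0]11
Step 3: δ(q0, 1) = (qR, 1, L) → [qR]□11

The machine reaches the reject state qR and halts.

The machine executed 3 steps before halting.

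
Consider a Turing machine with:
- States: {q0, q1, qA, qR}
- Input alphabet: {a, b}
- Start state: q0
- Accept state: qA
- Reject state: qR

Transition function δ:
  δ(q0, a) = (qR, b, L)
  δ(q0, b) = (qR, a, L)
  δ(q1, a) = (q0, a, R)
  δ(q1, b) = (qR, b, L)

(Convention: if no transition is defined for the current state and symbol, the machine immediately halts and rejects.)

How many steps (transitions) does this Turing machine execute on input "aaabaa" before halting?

Execution trace:
Initial: [q0]aaabaa
Step 1: δ(q0, a) = (qR, b, L) → [qR]□baabaa

The machine reaches the reject state qR and halts.

The machine executed 1 step before halting.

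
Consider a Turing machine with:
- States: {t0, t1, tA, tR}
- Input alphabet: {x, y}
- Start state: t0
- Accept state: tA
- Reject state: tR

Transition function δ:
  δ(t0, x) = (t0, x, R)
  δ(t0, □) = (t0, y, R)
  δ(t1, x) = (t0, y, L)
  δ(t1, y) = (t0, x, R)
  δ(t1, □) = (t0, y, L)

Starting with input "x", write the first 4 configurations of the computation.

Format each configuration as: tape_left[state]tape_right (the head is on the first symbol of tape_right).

Transitions applied:
Step 1: δ(t0, x) = (t0, x, R)
Step 2: δ(t0, □) = (t0, y, R)
Step 3: δ(t0, □) = (t0, y, R)

The first 4 configurations are:
[t0]x ⊢ x[t0]□ ⊢ xy[t0]□ ⊢ xyy[t0]□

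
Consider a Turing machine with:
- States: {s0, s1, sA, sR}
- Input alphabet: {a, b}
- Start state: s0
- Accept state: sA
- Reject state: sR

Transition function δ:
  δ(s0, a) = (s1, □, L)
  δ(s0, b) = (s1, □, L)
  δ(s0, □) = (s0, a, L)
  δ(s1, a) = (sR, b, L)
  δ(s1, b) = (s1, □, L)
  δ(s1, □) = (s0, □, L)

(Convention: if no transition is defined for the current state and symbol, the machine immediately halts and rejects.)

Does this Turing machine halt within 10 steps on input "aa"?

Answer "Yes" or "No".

Execution trace:
Initial: [s0]aa
Step 1: δ(s0, a) = (s1, □, L) → [s1]□□a
Step 2: δ(s1, □) = (s0, □, L) → [s0]□□□a
Step 3: δ(s0, □) = (s0, a, L) → [s0]□a□□a
Step 4: δ(s0, □) = (s0, a, L) → [s0]□aa□□a
Step 5: δ(s0, □) = (s0, a, L) → [s0]□aaa□□a
Step 6: δ(s0, □) = (s0, a, L) → [s0]□aaaa□□a
Step 7: δ(s0, □) = (s0, a, L) → [s0]□aaaaa□□a
Step 8: δ(s0, □) = (s0, a, L) → [s0]□aaaaaa□□a
Step 9: δ(s0, □) = (s0, a, L) → [s0]□aaaaaaa□□a
Step 10: δ(s0, □) = (s0, a, L) → [s0]□aaaaaaaa□□a

The machine has not reached a halting state after 10 steps.
The machine did not halt within the 10-step bound.

Answer: No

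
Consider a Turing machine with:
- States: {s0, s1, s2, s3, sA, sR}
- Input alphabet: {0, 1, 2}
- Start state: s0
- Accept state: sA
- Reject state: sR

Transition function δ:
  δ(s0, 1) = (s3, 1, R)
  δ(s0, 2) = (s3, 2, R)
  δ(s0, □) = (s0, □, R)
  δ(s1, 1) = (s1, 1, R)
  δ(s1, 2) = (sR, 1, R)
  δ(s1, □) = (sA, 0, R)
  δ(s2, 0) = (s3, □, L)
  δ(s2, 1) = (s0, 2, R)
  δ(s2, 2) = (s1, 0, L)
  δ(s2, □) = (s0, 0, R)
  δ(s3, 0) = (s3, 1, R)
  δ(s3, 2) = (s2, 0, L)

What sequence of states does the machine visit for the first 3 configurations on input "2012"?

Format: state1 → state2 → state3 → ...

Execution trace:
Initial: [s0]2012
Step 1: δ(s0, 2) = (s3, 2, R) → 2[s3]012
Step 2: δ(s3, 0) = (s3, 1, R) → 21[s3]12

No transition is defined for δ(s3, 1). By convention the machine halts and rejects.

State sequence: s0 → s3 → s3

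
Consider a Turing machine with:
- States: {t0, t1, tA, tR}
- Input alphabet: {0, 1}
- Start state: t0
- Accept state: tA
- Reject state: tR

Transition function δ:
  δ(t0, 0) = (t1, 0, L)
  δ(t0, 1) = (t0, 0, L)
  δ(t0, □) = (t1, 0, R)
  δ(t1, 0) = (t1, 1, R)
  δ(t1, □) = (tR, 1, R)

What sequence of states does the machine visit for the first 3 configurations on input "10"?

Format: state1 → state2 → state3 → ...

Execution trace:
Initial: [t0]10
Step 1: δ(t0, 1) = (t0, 0, L) → [t0]□00
Step 2: δ(t0, □) = (t1, 0, R) → 0[t1]00

State sequence: t0 → t0 → t1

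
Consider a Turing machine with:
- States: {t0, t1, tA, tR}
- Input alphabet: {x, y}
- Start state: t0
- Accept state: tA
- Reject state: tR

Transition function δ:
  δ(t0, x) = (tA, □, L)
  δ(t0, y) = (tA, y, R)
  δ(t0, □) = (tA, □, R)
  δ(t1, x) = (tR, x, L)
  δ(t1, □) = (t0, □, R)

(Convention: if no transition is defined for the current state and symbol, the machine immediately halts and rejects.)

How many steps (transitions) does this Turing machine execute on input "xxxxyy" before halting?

Execution trace:
Initial: [t0]xxxxyy
Step 1: δ(t0, x) = (tA, □, L) → [tA]□□xxxyy

The machine reaches the accept state tA and halts.

The machine executed 1 step before halting.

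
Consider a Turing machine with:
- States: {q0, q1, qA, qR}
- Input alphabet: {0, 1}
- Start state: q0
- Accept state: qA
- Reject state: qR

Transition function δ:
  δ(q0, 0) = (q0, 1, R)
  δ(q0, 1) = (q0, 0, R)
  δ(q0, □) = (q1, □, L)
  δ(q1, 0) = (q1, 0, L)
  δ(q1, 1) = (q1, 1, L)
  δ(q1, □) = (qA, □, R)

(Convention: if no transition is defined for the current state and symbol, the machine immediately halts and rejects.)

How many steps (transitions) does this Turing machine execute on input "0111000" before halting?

Execution trace:
Initial: [q0]0111000
Step 1: δ(q0, 0) = (q0, 1, R) → 1[q0]111000
Step 2: δ(q0, 1) = (q0, 0, R) → 10[q0]11000
Step 3: δ(q0, 1) = (q0, 0, R) → 100[q0]1000
Step 4: δ(q0, 1) = (q0, 0, R) → 1000[q0]000
Step 5: δ(q0, 0) = (q0, 1, R) → 10001[q0]00
Step 6: δ(q0, 0) = (q0, 1, R) → 100011[q0]0
Step 7: δ(q0, 0) = (q0, 1, R) → 1000111[q0]□
Step 8: δ(q0, □) = (q1, □, L) → 100011[q1]1□
Step 9: δ(q1, 1) = (q1, 1, L) → 10001[q1]11□
Step 10: δ(q1, 1) = (q1, 1, L) → 1000[q1]111□
Step 11: δ(q1, 1) = (q1, 1, L) → 100[q1]0111□
Step 12: δ(q1, 0) = (q1, 0, L) → 10[q1]00111□
Step 13: δ(q1, 0) = (q1, 0, L) → 1[q1]000111□
Step 14: δ(q1, 0) = (q1, 0, L) → [q1]1000111□
Step 15: δ(q1, 1) = (q1, 1, L) → [q1]□1000111□
Step 16: δ(q1, □) = (qA, □, R) → □[qA]1000111□

The machine reaches the accept state qA and halts.

The machine executed 16 steps before halting.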